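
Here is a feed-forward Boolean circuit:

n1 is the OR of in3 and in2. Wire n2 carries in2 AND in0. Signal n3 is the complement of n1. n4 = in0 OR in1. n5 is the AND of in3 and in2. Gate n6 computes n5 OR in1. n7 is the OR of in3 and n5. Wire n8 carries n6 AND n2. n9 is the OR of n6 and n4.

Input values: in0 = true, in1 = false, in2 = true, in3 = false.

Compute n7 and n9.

n7 = false, n9 = true

n4 = in0 OR in1 = true OR false = true
n5 = in3 AND in2 = false AND true = false
n6 = n5 OR in1 = false OR false = false
n7 = in3 OR n5 = false OR false = false
n9 = n6 OR n4 = false OR true = true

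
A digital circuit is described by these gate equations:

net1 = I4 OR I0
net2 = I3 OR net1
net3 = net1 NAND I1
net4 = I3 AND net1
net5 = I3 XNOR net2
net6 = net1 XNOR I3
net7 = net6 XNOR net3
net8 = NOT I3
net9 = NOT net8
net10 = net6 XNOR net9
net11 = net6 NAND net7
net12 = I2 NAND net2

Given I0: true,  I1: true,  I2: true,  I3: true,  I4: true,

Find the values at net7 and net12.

net7 = false; net12 = false

net1 = I4 OR I0 = true OR true = true
net2 = I3 OR net1 = true OR true = true
net3 = net1 NAND I1 = true NAND true = false
net6 = net1 XNOR I3 = true XNOR true = true
net7 = net6 XNOR net3 = true XNOR false = false
net12 = I2 NAND net2 = true NAND true = false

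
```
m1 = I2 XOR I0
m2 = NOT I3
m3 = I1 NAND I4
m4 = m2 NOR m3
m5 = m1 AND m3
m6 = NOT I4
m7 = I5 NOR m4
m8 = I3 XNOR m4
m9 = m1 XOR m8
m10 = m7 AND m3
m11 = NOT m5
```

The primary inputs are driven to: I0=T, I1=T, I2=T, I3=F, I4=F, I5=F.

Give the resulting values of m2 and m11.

m1 = I2 XOR I0 = T XOR T = F
m2 = NOT I3 = NOT F = T
m3 = I1 NAND I4 = T NAND F = T
m5 = m1 AND m3 = F AND T = F
m11 = NOT m5 = NOT F = T

m2 = T  m11 = T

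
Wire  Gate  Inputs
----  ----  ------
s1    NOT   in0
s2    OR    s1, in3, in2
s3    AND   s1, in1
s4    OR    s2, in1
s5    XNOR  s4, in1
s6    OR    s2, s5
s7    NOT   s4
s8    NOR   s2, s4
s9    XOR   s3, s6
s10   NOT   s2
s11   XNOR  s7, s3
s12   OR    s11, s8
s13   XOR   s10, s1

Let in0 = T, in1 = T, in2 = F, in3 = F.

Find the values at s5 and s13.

s5 = T, s13 = T

s1 = NOT in0 = NOT T = F
s2 = s1 OR in3 OR in2 = F OR F OR F = F
s4 = s2 OR in1 = F OR T = T
s5 = s4 XNOR in1 = T XNOR T = T
s10 = NOT s2 = NOT F = T
s13 = s10 XOR s1 = T XOR F = T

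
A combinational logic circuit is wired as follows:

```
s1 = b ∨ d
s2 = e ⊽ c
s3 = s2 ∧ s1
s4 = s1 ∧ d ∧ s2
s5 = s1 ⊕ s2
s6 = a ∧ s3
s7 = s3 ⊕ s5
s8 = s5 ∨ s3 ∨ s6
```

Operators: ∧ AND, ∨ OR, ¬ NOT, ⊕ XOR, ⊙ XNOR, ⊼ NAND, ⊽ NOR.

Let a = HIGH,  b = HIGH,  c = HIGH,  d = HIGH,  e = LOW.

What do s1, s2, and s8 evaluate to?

s1 = b OR d = HIGH OR HIGH = HIGH
s2 = e NOR c = LOW NOR HIGH = LOW
s3 = s2 AND s1 = LOW AND HIGH = LOW
s5 = s1 XOR s2 = HIGH XOR LOW = HIGH
s6 = a AND s3 = HIGH AND LOW = LOW
s8 = s5 OR s3 OR s6 = HIGH OR LOW OR LOW = HIGH

s1 = HIGH; s2 = LOW; s8 = HIGH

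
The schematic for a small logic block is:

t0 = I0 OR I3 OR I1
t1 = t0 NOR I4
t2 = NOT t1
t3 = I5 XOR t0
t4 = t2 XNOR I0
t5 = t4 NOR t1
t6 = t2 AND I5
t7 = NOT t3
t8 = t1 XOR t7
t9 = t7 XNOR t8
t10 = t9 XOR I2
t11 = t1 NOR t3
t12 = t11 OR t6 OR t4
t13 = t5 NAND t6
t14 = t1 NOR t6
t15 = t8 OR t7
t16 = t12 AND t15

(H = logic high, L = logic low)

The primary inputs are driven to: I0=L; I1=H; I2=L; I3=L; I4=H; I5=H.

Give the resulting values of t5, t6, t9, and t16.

t5 = H; t6 = H; t9 = H; t16 = H

t0 = I0 OR I3 OR I1 = L OR L OR H = H
t1 = t0 NOR I4 = H NOR H = L
t2 = NOT t1 = NOT L = H
t3 = I5 XOR t0 = H XOR H = L
t4 = t2 XNOR I0 = H XNOR L = L
t5 = t4 NOR t1 = L NOR L = H
t6 = t2 AND I5 = H AND H = H
t7 = NOT t3 = NOT L = H
t8 = t1 XOR t7 = L XOR H = H
t9 = t7 XNOR t8 = H XNOR H = H
t11 = t1 NOR t3 = L NOR L = H
t12 = t11 OR t6 OR t4 = H OR H OR L = H
t15 = t8 OR t7 = H OR H = H
t16 = t12 AND t15 = H AND H = H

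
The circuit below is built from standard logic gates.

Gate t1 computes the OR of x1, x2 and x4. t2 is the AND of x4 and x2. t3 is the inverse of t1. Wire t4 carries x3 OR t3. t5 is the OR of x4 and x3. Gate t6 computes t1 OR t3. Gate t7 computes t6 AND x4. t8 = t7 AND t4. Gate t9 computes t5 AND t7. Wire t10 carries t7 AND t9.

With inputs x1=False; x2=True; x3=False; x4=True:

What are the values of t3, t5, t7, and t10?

t1 = x1 OR x2 OR x4 = False OR True OR True = True
t3 = NOT t1 = NOT True = False
t5 = x4 OR x3 = True OR False = True
t6 = t1 OR t3 = True OR False = True
t7 = t6 AND x4 = True AND True = True
t9 = t5 AND t7 = True AND True = True
t10 = t7 AND t9 = True AND True = True

t3 = False, t5 = True, t7 = True, t10 = True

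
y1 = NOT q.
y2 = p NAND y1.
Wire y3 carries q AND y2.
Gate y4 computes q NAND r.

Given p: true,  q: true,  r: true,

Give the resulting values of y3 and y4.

y3 = true, y4 = false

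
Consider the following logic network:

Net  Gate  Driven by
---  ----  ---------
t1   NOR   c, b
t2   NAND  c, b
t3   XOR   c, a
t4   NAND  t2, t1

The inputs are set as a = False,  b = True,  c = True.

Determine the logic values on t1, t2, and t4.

t1 = c NOR b = True NOR True = False
t2 = c NAND b = True NAND True = False
t4 = t2 NAND t1 = False NAND False = True

t1 = False, t2 = False, t4 = True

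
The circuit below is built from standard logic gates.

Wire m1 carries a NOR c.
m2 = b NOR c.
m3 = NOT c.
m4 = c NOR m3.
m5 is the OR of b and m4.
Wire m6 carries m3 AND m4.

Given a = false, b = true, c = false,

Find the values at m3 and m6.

m3 = NOT c = NOT false = true
m4 = c NOR m3 = false NOR true = false
m6 = m3 AND m4 = true AND false = false

m3 = true; m6 = false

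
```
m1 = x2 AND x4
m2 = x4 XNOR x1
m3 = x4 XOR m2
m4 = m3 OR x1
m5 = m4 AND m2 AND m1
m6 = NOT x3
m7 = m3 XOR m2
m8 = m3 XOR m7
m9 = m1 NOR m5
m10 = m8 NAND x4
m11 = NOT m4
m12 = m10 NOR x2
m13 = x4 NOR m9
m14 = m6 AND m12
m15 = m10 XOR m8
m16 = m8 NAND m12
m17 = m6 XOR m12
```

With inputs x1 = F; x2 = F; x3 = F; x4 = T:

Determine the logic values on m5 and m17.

m5 = F  m17 = T

m1 = x2 AND x4 = F AND T = F
m2 = x4 XNOR x1 = T XNOR F = F
m3 = x4 XOR m2 = T XOR F = T
m4 = m3 OR x1 = T OR F = T
m5 = m4 AND m2 AND m1 = T AND F AND F = F
m6 = NOT x3 = NOT F = T
m7 = m3 XOR m2 = T XOR F = T
m8 = m3 XOR m7 = T XOR T = F
m10 = m8 NAND x4 = F NAND T = T
m12 = m10 NOR x2 = T NOR F = F
m17 = m6 XOR m12 = T XOR F = T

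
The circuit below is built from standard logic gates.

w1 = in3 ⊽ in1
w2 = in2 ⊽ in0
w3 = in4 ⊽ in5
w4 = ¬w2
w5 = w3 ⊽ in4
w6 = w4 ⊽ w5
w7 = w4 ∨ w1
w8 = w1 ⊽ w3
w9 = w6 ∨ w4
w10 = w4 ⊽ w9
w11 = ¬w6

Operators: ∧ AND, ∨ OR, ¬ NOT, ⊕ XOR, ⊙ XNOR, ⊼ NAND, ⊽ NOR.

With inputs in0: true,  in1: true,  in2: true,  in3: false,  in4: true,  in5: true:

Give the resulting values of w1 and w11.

w1 = false, w11 = true

w1 = in3 NOR in1 = false NOR true = false
w2 = in2 NOR in0 = true NOR true = false
w3 = in4 NOR in5 = true NOR true = false
w4 = NOT w2 = NOT false = true
w5 = w3 NOR in4 = false NOR true = false
w6 = w4 NOR w5 = true NOR false = false
w11 = NOT w6 = NOT false = true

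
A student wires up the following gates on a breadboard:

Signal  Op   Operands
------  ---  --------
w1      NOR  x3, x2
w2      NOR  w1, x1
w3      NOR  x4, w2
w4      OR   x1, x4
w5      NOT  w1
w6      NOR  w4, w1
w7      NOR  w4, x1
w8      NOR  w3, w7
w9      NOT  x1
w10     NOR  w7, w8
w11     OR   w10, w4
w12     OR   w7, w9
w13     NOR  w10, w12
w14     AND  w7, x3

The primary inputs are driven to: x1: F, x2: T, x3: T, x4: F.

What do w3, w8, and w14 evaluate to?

w1 = x3 NOR x2 = T NOR T = F
w2 = w1 NOR x1 = F NOR F = T
w3 = x4 NOR w2 = F NOR T = F
w4 = x1 OR x4 = F OR F = F
w7 = w4 NOR x1 = F NOR F = T
w8 = w3 NOR w7 = F NOR T = F
w14 = w7 AND x3 = T AND T = T

w3 = F, w8 = F, w14 = T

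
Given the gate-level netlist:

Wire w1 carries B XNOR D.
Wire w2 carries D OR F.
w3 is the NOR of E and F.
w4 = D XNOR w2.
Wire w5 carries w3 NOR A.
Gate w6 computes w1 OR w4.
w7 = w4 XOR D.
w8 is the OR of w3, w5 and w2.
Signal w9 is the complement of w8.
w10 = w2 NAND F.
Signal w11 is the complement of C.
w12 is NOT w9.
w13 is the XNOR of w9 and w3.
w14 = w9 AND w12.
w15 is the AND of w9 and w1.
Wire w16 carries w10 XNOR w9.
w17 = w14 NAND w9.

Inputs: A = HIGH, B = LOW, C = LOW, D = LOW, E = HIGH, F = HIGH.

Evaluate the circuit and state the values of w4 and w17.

w2 = D OR F = LOW OR HIGH = HIGH
w3 = E NOR F = HIGH NOR HIGH = LOW
w4 = D XNOR w2 = LOW XNOR HIGH = LOW
w5 = w3 NOR A = LOW NOR HIGH = LOW
w8 = w3 OR w5 OR w2 = LOW OR LOW OR HIGH = HIGH
w9 = NOT w8 = NOT HIGH = LOW
w12 = NOT w9 = NOT LOW = HIGH
w14 = w9 AND w12 = LOW AND HIGH = LOW
w17 = w14 NAND w9 = LOW NAND LOW = HIGH

w4 = LOW; w17 = HIGH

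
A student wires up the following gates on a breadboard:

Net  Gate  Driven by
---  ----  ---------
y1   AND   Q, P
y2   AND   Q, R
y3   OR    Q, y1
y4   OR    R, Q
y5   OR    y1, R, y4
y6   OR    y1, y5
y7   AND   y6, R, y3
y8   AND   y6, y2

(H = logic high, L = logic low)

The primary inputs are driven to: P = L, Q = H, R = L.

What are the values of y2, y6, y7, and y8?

y1 = Q AND P = H AND L = L
y2 = Q AND R = H AND L = L
y3 = Q OR y1 = H OR L = H
y4 = R OR Q = L OR H = H
y5 = y1 OR R OR y4 = L OR L OR H = H
y6 = y1 OR y5 = L OR H = H
y7 = y6 AND R AND y3 = H AND L AND H = L
y8 = y6 AND y2 = H AND L = L

y2 = L, y6 = H, y7 = L, y8 = L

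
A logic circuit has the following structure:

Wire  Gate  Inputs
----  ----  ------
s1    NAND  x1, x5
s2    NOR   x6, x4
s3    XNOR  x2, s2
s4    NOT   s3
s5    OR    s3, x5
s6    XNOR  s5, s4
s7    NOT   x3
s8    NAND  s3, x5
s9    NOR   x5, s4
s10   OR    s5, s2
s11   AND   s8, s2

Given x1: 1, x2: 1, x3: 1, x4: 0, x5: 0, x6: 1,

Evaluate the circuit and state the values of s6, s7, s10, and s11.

s2 = x6 NOR x4 = 1 NOR 0 = 0
s3 = x2 XNOR s2 = 1 XNOR 0 = 0
s4 = NOT s3 = NOT 0 = 1
s5 = s3 OR x5 = 0 OR 0 = 0
s6 = s5 XNOR s4 = 0 XNOR 1 = 0
s7 = NOT x3 = NOT 1 = 0
s8 = s3 NAND x5 = 0 NAND 0 = 1
s10 = s5 OR s2 = 0 OR 0 = 0
s11 = s8 AND s2 = 1 AND 0 = 0

s6 = 0; s7 = 0; s10 = 0; s11 = 0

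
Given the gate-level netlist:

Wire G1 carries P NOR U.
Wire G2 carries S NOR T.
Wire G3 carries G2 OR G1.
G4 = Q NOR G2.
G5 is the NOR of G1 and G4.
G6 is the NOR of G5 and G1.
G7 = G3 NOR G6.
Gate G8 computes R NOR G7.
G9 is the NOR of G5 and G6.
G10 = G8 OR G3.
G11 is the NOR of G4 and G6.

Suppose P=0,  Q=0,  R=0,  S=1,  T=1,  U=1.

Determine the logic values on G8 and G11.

G8 = 1; G11 = 0

G1 = P NOR U = 0 NOR 1 = 0
G2 = S NOR T = 1 NOR 1 = 0
G3 = G2 OR G1 = 0 OR 0 = 0
G4 = Q NOR G2 = 0 NOR 0 = 1
G5 = G1 NOR G4 = 0 NOR 1 = 0
G6 = G5 NOR G1 = 0 NOR 0 = 1
G7 = G3 NOR G6 = 0 NOR 1 = 0
G8 = R NOR G7 = 0 NOR 0 = 1
G11 = G4 NOR G6 = 1 NOR 1 = 0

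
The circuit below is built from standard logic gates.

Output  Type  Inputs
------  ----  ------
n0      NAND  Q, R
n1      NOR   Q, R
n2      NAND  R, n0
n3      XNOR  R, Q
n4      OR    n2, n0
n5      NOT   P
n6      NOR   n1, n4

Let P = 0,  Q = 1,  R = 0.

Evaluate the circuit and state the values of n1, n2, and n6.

n0 = Q NAND R = 1 NAND 0 = 1
n1 = Q NOR R = 1 NOR 0 = 0
n2 = R NAND n0 = 0 NAND 1 = 1
n4 = n2 OR n0 = 1 OR 1 = 1
n6 = n1 NOR n4 = 0 NOR 1 = 0

n1 = 0, n2 = 1, n6 = 0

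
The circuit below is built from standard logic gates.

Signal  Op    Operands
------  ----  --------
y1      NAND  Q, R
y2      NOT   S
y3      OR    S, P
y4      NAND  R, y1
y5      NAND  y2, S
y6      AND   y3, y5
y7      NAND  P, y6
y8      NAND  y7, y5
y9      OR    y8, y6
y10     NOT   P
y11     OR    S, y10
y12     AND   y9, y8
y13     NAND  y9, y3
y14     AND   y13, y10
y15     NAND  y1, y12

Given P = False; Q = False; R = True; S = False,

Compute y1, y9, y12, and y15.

y1 = Q NAND R = False NAND True = True
y2 = NOT S = NOT False = True
y3 = S OR P = False OR False = False
y5 = y2 NAND S = True NAND False = True
y6 = y3 AND y5 = False AND True = False
y7 = P NAND y6 = False NAND False = True
y8 = y7 NAND y5 = True NAND True = False
y9 = y8 OR y6 = False OR False = False
y12 = y9 AND y8 = False AND False = False
y15 = y1 NAND y12 = True NAND False = True

y1 = True; y9 = False; y12 = False; y15 = True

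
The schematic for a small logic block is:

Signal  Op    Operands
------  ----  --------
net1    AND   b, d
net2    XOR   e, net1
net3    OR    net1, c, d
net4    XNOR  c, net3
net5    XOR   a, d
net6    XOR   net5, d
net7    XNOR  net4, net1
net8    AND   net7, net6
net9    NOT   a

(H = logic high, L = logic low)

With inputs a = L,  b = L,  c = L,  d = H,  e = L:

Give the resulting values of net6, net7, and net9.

net1 = b AND d = L AND H = L
net3 = net1 OR c OR d = L OR L OR H = H
net4 = c XNOR net3 = L XNOR H = L
net5 = a XOR d = L XOR H = H
net6 = net5 XOR d = H XOR H = L
net7 = net4 XNOR net1 = L XNOR L = H
net9 = NOT a = NOT L = H

net6 = L  net7 = H  net9 = H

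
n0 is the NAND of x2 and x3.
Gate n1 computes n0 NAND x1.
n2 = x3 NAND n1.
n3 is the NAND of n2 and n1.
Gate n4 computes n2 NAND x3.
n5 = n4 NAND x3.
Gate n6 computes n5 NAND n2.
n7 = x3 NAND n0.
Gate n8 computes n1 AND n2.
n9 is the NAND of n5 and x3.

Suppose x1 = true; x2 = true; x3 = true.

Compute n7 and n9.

n7 = true; n9 = true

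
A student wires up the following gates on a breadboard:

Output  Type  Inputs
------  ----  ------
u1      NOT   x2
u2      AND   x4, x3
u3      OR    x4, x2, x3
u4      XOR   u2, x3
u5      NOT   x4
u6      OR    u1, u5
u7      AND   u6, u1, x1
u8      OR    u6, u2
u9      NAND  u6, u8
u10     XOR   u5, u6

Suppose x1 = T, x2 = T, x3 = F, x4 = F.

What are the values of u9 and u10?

u1 = NOT x2 = NOT T = F
u2 = x4 AND x3 = F AND F = F
u5 = NOT x4 = NOT F = T
u6 = u1 OR u5 = F OR T = T
u8 = u6 OR u2 = T OR F = T
u9 = u6 NAND u8 = T NAND T = F
u10 = u5 XOR u6 = T XOR T = F

u9 = F  u10 = F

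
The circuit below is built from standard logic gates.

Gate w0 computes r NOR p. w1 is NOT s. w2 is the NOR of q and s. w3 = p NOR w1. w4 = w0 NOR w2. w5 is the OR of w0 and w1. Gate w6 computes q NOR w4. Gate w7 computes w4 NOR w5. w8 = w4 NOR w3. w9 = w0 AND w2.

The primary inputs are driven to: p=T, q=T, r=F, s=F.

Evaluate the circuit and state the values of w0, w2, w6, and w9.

w0 = F  w2 = F  w6 = F  w9 = F

w0 = r NOR p = F NOR T = F
w2 = q NOR s = T NOR F = F
w4 = w0 NOR w2 = F NOR F = T
w6 = q NOR w4 = T NOR T = F
w9 = w0 AND w2 = F AND F = F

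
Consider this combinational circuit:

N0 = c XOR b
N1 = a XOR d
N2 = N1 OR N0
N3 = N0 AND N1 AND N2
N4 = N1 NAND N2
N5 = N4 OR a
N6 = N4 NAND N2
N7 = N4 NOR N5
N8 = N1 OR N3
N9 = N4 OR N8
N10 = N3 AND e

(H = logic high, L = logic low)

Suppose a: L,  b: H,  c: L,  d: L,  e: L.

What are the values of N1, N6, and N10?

N0 = c XOR b = L XOR H = H
N1 = a XOR d = L XOR L = L
N2 = N1 OR N0 = L OR H = H
N3 = N0 AND N1 AND N2 = H AND L AND H = L
N4 = N1 NAND N2 = L NAND H = H
N6 = N4 NAND N2 = H NAND H = L
N10 = N3 AND e = L AND L = L

N1 = L, N6 = L, N10 = L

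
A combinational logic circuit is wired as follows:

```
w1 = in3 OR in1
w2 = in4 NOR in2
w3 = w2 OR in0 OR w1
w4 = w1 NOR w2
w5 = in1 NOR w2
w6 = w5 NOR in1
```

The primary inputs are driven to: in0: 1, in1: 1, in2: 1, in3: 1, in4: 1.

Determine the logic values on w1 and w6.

w1 = in3 OR in1 = 1 OR 1 = 1
w2 = in4 NOR in2 = 1 NOR 1 = 0
w5 = in1 NOR w2 = 1 NOR 0 = 0
w6 = w5 NOR in1 = 0 NOR 1 = 0

w1 = 1; w6 = 0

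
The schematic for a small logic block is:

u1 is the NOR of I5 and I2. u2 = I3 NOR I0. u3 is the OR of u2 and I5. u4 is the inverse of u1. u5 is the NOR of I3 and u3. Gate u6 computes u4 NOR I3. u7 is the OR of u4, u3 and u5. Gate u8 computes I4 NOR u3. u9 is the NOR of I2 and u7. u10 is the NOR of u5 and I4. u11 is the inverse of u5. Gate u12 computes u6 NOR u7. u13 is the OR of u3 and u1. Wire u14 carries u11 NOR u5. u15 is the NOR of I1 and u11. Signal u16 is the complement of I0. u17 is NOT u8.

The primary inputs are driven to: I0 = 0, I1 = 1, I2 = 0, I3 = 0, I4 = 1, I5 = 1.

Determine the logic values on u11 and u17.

u11 = 1, u17 = 1

u2 = I3 NOR I0 = 0 NOR 0 = 1
u3 = u2 OR I5 = 1 OR 1 = 1
u5 = I3 NOR u3 = 0 NOR 1 = 0
u8 = I4 NOR u3 = 1 NOR 1 = 0
u11 = NOT u5 = NOT 0 = 1
u17 = NOT u8 = NOT 0 = 1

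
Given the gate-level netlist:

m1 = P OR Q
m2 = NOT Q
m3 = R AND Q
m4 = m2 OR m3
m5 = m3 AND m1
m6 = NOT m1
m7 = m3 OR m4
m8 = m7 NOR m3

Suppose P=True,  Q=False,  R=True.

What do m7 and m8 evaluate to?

m7 = True, m8 = False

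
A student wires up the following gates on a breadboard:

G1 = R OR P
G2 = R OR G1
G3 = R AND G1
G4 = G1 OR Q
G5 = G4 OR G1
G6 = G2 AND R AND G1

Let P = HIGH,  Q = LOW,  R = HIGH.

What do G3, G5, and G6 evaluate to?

G3 = HIGH, G5 = HIGH, G6 = HIGH

G1 = R OR P = HIGH OR HIGH = HIGH
G2 = R OR G1 = HIGH OR HIGH = HIGH
G3 = R AND G1 = HIGH AND HIGH = HIGH
G4 = G1 OR Q = HIGH OR LOW = HIGH
G5 = G4 OR G1 = HIGH OR HIGH = HIGH
G6 = G2 AND R AND G1 = HIGH AND HIGH AND HIGH = HIGH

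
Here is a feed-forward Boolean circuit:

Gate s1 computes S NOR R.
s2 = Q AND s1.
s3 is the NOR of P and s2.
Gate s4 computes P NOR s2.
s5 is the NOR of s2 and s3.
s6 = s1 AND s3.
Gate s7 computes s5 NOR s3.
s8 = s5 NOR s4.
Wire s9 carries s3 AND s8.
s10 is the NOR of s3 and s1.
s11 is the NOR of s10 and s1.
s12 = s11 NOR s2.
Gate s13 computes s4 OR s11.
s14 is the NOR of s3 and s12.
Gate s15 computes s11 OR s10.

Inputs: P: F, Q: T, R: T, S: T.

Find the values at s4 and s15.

s4 = T; s15 = T

s1 = S NOR R = T NOR T = F
s2 = Q AND s1 = T AND F = F
s3 = P NOR s2 = F NOR F = T
s4 = P NOR s2 = F NOR F = T
s10 = s3 NOR s1 = T NOR F = F
s11 = s10 NOR s1 = F NOR F = T
s15 = s11 OR s10 = T OR F = T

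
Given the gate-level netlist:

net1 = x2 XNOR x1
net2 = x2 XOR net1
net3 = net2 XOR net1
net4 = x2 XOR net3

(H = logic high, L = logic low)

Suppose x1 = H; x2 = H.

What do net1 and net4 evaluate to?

net1 = x2 XNOR x1 = H XNOR H = H
net2 = x2 XOR net1 = H XOR H = L
net3 = net2 XOR net1 = L XOR H = H
net4 = x2 XOR net3 = H XOR H = L

net1 = H; net4 = L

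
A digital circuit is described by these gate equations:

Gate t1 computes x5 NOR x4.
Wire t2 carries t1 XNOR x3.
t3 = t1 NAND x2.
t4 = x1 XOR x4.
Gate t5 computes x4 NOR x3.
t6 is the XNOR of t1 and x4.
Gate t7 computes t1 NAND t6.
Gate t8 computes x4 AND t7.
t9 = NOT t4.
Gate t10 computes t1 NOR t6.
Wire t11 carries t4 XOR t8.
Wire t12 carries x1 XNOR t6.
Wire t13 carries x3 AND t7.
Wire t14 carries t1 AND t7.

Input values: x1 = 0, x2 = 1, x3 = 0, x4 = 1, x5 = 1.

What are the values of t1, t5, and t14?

t1 = x5 NOR x4 = 1 NOR 1 = 0
t5 = x4 NOR x3 = 1 NOR 0 = 0
t6 = t1 XNOR x4 = 0 XNOR 1 = 0
t7 = t1 NAND t6 = 0 NAND 0 = 1
t14 = t1 AND t7 = 0 AND 1 = 0

t1 = 0; t5 = 0; t14 = 0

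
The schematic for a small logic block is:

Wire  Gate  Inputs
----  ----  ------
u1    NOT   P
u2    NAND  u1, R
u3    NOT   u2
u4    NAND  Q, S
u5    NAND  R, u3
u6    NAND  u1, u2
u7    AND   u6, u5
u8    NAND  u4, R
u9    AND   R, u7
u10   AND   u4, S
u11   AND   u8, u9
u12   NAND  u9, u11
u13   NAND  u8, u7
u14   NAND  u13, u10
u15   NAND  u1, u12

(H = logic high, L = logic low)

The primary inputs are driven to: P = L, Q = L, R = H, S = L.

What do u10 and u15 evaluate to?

u10 = L  u15 = L

u1 = NOT P = NOT L = H
u2 = u1 NAND R = H NAND H = L
u3 = NOT u2 = NOT L = H
u4 = Q NAND S = L NAND L = H
u5 = R NAND u3 = H NAND H = L
u6 = u1 NAND u2 = H NAND L = H
u7 = u6 AND u5 = H AND L = L
u8 = u4 NAND R = H NAND H = L
u9 = R AND u7 = H AND L = L
u10 = u4 AND S = H AND L = L
u11 = u8 AND u9 = L AND L = L
u12 = u9 NAND u11 = L NAND L = H
u15 = u1 NAND u12 = H NAND H = L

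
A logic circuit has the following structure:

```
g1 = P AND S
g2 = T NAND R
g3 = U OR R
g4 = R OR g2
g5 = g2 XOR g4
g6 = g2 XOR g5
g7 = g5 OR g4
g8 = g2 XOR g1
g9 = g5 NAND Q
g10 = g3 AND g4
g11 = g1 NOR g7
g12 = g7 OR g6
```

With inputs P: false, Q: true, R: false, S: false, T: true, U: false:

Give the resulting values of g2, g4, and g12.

g2 = true, g4 = true, g12 = true

g2 = T NAND R = true NAND false = true
g4 = R OR g2 = false OR true = true
g5 = g2 XOR g4 = true XOR true = false
g6 = g2 XOR g5 = true XOR false = true
g7 = g5 OR g4 = false OR true = true
g12 = g7 OR g6 = true OR true = true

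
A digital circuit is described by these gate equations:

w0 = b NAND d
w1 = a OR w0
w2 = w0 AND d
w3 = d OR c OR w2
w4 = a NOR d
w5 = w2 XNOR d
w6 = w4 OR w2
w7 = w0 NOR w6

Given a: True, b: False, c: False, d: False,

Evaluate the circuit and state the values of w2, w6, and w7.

w0 = b NAND d = False NAND False = True
w2 = w0 AND d = True AND False = False
w4 = a NOR d = True NOR False = False
w6 = w4 OR w2 = False OR False = False
w7 = w0 NOR w6 = True NOR False = False

w2 = False, w6 = False, w7 = False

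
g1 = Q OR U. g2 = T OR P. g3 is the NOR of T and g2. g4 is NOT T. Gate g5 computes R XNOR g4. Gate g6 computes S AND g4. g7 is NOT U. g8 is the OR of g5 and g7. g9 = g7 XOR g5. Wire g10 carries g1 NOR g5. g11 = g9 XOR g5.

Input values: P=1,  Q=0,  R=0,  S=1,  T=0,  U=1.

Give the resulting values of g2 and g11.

g2 = 1, g11 = 0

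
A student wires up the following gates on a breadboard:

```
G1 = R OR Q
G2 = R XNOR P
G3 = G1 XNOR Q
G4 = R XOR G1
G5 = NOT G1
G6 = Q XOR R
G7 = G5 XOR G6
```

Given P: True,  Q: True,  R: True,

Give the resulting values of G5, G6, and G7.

G1 = R OR Q = True OR True = True
G5 = NOT G1 = NOT True = False
G6 = Q XOR R = True XOR True = False
G7 = G5 XOR G6 = False XOR False = False

G5 = False, G6 = False, G7 = False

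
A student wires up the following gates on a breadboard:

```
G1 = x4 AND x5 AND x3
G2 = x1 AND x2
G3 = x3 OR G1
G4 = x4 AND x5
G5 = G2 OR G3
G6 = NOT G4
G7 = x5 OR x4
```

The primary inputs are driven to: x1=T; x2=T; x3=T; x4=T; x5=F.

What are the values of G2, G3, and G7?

G1 = x4 AND x5 AND x3 = T AND F AND T = F
G2 = x1 AND x2 = T AND T = T
G3 = x3 OR G1 = T OR F = T
G7 = x5 OR x4 = F OR T = T

G2 = T, G3 = T, G7 = T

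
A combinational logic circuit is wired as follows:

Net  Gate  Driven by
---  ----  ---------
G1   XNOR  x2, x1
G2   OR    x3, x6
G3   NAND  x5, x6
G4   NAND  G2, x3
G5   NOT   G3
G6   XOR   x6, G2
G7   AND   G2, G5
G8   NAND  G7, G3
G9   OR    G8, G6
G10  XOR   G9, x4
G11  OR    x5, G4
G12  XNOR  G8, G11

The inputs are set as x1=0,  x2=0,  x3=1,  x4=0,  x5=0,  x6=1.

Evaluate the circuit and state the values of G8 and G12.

G8 = 1  G12 = 0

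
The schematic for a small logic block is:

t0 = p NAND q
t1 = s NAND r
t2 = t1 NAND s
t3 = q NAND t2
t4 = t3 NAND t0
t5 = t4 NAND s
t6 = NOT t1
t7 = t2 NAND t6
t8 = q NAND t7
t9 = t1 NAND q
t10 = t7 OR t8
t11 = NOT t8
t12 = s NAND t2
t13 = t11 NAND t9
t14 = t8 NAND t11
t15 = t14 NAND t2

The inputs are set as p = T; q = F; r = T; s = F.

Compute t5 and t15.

t5 = T, t15 = F

t0 = p NAND q = T NAND F = T
t1 = s NAND r = F NAND T = T
t2 = t1 NAND s = T NAND F = T
t3 = q NAND t2 = F NAND T = T
t4 = t3 NAND t0 = T NAND T = F
t5 = t4 NAND s = F NAND F = T
t6 = NOT t1 = NOT T = F
t7 = t2 NAND t6 = T NAND F = T
t8 = q NAND t7 = F NAND T = T
t11 = NOT t8 = NOT T = F
t14 = t8 NAND t11 = T NAND F = T
t15 = t14 NAND t2 = T NAND T = F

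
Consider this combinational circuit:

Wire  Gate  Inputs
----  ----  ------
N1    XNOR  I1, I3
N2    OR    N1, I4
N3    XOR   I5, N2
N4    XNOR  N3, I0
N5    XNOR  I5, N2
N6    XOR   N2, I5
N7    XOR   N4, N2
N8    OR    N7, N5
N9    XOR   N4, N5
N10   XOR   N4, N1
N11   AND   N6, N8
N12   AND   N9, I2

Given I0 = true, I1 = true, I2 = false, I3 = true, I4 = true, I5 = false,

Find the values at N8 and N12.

N8 = false; N12 = false

N1 = I1 XNOR I3 = true XNOR true = true
N2 = N1 OR I4 = true OR true = true
N3 = I5 XOR N2 = false XOR true = true
N4 = N3 XNOR I0 = true XNOR true = true
N5 = I5 XNOR N2 = false XNOR true = false
N7 = N4 XOR N2 = true XOR true = false
N8 = N7 OR N5 = false OR false = false
N9 = N4 XOR N5 = true XOR false = true
N12 = N9 AND I2 = true AND false = false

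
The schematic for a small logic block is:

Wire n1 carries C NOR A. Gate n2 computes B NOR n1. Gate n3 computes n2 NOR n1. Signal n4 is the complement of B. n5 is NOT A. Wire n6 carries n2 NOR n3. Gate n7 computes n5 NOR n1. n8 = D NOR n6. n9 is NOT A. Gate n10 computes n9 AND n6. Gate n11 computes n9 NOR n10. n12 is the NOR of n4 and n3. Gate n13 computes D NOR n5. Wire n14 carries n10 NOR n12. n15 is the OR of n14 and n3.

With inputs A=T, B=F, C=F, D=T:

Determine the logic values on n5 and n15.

n1 = C NOR A = F NOR T = F
n2 = B NOR n1 = F NOR F = T
n3 = n2 NOR n1 = T NOR F = F
n4 = NOT B = NOT F = T
n5 = NOT A = NOT T = F
n6 = n2 NOR n3 = T NOR F = F
n9 = NOT A = NOT T = F
n10 = n9 AND n6 = F AND F = F
n12 = n4 NOR n3 = T NOR F = F
n14 = n10 NOR n12 = F NOR F = T
n15 = n14 OR n3 = T OR F = T

n5 = F, n15 = T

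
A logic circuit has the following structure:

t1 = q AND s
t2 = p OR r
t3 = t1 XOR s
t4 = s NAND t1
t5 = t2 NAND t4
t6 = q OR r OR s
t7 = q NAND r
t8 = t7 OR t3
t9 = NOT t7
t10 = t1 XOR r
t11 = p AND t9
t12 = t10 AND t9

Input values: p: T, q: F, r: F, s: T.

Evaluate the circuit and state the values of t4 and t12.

t4 = T, t12 = F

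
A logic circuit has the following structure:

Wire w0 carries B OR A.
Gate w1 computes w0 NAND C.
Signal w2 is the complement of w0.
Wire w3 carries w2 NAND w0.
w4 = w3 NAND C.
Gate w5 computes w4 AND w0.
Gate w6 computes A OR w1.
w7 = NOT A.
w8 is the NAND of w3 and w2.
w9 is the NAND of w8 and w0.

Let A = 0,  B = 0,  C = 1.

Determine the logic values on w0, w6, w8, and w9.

w0 = 0, w6 = 1, w8 = 0, w9 = 1

w0 = B OR A = 0 OR 0 = 0
w1 = w0 NAND C = 0 NAND 1 = 1
w2 = NOT w0 = NOT 0 = 1
w3 = w2 NAND w0 = 1 NAND 0 = 1
w6 = A OR w1 = 0 OR 1 = 1
w8 = w3 NAND w2 = 1 NAND 1 = 0
w9 = w8 NAND w0 = 0 NAND 0 = 1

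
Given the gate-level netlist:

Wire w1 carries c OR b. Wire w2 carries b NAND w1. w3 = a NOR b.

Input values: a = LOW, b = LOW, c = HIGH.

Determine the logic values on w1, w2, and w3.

w1 = c OR b = HIGH OR LOW = HIGH
w2 = b NAND w1 = LOW NAND HIGH = HIGH
w3 = a NOR b = LOW NOR LOW = HIGH

w1 = HIGH, w2 = HIGH, w3 = HIGH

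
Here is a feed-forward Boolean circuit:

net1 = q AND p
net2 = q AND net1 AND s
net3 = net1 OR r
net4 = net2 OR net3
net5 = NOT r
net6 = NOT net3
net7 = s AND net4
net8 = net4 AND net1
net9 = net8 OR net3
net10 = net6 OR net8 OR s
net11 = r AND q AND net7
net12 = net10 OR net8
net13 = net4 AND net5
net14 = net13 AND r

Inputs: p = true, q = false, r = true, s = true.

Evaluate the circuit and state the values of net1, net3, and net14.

net1 = q AND p = false AND true = false
net2 = q AND net1 AND s = false AND false AND true = false
net3 = net1 OR r = false OR true = true
net4 = net2 OR net3 = false OR true = true
net5 = NOT r = NOT true = false
net13 = net4 AND net5 = true AND false = false
net14 = net13 AND r = false AND true = false

net1 = false, net3 = true, net14 = false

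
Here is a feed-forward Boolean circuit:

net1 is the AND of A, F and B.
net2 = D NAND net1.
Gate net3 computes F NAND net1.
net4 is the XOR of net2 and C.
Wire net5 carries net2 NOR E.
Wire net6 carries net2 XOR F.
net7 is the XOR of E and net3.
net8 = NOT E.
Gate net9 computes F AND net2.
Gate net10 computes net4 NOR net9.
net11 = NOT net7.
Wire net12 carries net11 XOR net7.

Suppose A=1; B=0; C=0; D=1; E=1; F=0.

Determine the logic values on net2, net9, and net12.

net1 = A AND F AND B = 1 AND 0 AND 0 = 0
net2 = D NAND net1 = 1 NAND 0 = 1
net3 = F NAND net1 = 0 NAND 0 = 1
net7 = E XOR net3 = 1 XOR 1 = 0
net9 = F AND net2 = 0 AND 1 = 0
net11 = NOT net7 = NOT 0 = 1
net12 = net11 XOR net7 = 1 XOR 0 = 1

net2 = 1  net9 = 0  net12 = 1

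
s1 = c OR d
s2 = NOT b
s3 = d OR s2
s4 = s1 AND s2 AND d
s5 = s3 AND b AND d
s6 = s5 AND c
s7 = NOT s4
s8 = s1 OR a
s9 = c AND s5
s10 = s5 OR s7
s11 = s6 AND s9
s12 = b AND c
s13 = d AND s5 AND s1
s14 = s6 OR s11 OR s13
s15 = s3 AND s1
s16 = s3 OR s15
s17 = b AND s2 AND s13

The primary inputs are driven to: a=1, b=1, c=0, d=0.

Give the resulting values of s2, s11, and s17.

s2 = 0, s11 = 0, s17 = 0

s1 = c OR d = 0 OR 0 = 0
s2 = NOT b = NOT 1 = 0
s3 = d OR s2 = 0 OR 0 = 0
s5 = s3 AND b AND d = 0 AND 1 AND 0 = 0
s6 = s5 AND c = 0 AND 0 = 0
s9 = c AND s5 = 0 AND 0 = 0
s11 = s6 AND s9 = 0 AND 0 = 0
s13 = d AND s5 AND s1 = 0 AND 0 AND 0 = 0
s17 = b AND s2 AND s13 = 1 AND 0 AND 0 = 0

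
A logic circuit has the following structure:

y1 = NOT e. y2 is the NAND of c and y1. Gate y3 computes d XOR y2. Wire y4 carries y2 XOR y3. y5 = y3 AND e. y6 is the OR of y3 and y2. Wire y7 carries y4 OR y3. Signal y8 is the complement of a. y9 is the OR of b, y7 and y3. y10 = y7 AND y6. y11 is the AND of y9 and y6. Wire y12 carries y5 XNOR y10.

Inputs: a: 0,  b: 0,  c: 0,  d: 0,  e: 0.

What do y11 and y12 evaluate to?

y11 = 1, y12 = 0

y1 = NOT e = NOT 0 = 1
y2 = c NAND y1 = 0 NAND 1 = 1
y3 = d XOR y2 = 0 XOR 1 = 1
y4 = y2 XOR y3 = 1 XOR 1 = 0
y5 = y3 AND e = 1 AND 0 = 0
y6 = y3 OR y2 = 1 OR 1 = 1
y7 = y4 OR y3 = 0 OR 1 = 1
y9 = b OR y7 OR y3 = 0 OR 1 OR 1 = 1
y10 = y7 AND y6 = 1 AND 1 = 1
y11 = y9 AND y6 = 1 AND 1 = 1
y12 = y5 XNOR y10 = 0 XNOR 1 = 0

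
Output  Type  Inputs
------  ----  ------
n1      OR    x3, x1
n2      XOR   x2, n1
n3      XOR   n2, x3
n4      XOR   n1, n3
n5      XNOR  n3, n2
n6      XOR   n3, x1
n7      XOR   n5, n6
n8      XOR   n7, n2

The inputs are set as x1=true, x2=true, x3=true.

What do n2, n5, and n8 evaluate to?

n1 = x3 OR x1 = true OR true = true
n2 = x2 XOR n1 = true XOR true = false
n3 = n2 XOR x3 = false XOR true = true
n5 = n3 XNOR n2 = true XNOR false = false
n6 = n3 XOR x1 = true XOR true = false
n7 = n5 XOR n6 = false XOR false = false
n8 = n7 XOR n2 = false XOR false = false

n2 = false, n5 = false, n8 = false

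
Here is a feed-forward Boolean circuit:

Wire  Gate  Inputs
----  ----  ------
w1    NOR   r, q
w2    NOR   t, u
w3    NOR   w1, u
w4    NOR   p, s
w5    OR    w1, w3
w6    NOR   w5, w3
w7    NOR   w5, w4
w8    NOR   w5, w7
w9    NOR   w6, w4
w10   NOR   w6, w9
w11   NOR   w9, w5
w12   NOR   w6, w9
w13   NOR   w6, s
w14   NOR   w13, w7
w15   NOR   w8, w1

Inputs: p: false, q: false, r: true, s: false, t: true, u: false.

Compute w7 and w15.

w7 = false, w15 = true

w1 = r NOR q = true NOR false = false
w3 = w1 NOR u = false NOR false = true
w4 = p NOR s = false NOR false = true
w5 = w1 OR w3 = false OR true = true
w7 = w5 NOR w4 = true NOR true = false
w8 = w5 NOR w7 = true NOR false = false
w15 = w8 NOR w1 = false NOR false = true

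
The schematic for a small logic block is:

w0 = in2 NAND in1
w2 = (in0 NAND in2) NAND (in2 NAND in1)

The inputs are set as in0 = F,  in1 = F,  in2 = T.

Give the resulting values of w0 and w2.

w0 = T  w2 = F

w0 = T NAND F = T
w2 = (F NAND T) NAND (T NAND F) = F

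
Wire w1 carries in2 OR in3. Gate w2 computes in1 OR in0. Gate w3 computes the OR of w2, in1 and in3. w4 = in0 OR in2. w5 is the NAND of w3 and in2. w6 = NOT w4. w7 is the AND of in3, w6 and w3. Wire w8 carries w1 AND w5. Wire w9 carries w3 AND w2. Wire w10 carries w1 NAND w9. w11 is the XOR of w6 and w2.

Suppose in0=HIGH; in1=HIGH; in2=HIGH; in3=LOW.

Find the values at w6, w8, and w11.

w6 = LOW, w8 = LOW, w11 = HIGH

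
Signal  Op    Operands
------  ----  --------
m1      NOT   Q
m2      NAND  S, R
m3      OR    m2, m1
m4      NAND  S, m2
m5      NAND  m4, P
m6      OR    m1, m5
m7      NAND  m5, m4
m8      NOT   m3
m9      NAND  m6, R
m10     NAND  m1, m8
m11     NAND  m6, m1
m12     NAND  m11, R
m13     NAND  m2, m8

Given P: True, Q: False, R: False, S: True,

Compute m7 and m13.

m1 = NOT Q = NOT False = True
m2 = S NAND R = True NAND False = True
m3 = m2 OR m1 = True OR True = True
m4 = S NAND m2 = True NAND True = False
m5 = m4 NAND P = False NAND True = True
m7 = m5 NAND m4 = True NAND False = True
m8 = NOT m3 = NOT True = False
m13 = m2 NAND m8 = True NAND False = True

m7 = True, m13 = True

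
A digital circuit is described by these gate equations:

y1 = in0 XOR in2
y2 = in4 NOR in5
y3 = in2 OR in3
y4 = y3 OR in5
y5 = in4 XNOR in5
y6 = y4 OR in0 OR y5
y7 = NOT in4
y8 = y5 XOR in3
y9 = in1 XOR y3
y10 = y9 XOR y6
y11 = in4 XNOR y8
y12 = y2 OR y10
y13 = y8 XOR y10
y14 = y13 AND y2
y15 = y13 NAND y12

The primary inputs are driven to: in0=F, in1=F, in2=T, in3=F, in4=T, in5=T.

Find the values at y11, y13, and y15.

y2 = in4 NOR in5 = T NOR T = F
y3 = in2 OR in3 = T OR F = T
y4 = y3 OR in5 = T OR T = T
y5 = in4 XNOR in5 = T XNOR T = T
y6 = y4 OR in0 OR y5 = T OR F OR T = T
y8 = y5 XOR in3 = T XOR F = T
y9 = in1 XOR y3 = F XOR T = T
y10 = y9 XOR y6 = T XOR T = F
y11 = in4 XNOR y8 = T XNOR T = T
y12 = y2 OR y10 = F OR F = F
y13 = y8 XOR y10 = T XOR F = T
y15 = y13 NAND y12 = T NAND F = T

y11 = T, y13 = T, y15 = T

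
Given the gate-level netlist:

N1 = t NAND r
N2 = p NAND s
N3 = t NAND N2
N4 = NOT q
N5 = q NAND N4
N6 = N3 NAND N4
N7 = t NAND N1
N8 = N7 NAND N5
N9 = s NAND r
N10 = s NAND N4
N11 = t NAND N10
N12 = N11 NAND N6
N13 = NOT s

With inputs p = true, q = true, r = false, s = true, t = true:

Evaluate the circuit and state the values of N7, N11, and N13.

N7 = false  N11 = false  N13 = false

N1 = t NAND r = true NAND false = true
N4 = NOT q = NOT true = false
N7 = t NAND N1 = true NAND true = false
N10 = s NAND N4 = true NAND false = true
N11 = t NAND N10 = true NAND true = false
N13 = NOT s = NOT true = false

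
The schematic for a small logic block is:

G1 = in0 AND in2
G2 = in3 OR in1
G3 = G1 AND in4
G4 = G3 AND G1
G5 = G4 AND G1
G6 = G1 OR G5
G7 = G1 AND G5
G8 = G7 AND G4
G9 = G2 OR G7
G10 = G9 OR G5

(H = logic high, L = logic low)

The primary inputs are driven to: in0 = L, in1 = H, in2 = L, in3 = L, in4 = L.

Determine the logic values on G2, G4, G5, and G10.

G2 = H; G4 = L; G5 = L; G10 = H

G1 = in0 AND in2 = L AND L = L
G2 = in3 OR in1 = L OR H = H
G3 = G1 AND in4 = L AND L = L
G4 = G3 AND G1 = L AND L = L
G5 = G4 AND G1 = L AND L = L
G7 = G1 AND G5 = L AND L = L
G9 = G2 OR G7 = H OR L = H
G10 = G9 OR G5 = H OR L = H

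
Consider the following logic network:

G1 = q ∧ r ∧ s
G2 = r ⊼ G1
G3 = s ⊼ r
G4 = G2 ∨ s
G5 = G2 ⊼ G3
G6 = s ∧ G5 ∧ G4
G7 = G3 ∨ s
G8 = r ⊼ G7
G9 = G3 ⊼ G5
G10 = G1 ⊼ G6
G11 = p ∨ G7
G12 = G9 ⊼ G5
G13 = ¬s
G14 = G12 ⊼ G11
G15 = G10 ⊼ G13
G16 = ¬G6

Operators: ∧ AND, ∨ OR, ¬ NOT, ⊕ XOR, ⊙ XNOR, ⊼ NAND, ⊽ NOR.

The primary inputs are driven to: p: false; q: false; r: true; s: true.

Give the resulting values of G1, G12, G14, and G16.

G1 = false  G12 = false  G14 = true  G16 = false

G1 = q AND r AND s = false AND true AND true = false
G2 = r NAND G1 = true NAND false = true
G3 = s NAND r = true NAND true = false
G4 = G2 OR s = true OR true = true
G5 = G2 NAND G3 = true NAND false = true
G6 = s AND G5 AND G4 = true AND true AND true = true
G7 = G3 OR s = false OR true = true
G9 = G3 NAND G5 = false NAND true = true
G11 = p OR G7 = false OR true = true
G12 = G9 NAND G5 = true NAND true = false
G14 = G12 NAND G11 = false NAND true = true
G16 = NOT G6 = NOT true = false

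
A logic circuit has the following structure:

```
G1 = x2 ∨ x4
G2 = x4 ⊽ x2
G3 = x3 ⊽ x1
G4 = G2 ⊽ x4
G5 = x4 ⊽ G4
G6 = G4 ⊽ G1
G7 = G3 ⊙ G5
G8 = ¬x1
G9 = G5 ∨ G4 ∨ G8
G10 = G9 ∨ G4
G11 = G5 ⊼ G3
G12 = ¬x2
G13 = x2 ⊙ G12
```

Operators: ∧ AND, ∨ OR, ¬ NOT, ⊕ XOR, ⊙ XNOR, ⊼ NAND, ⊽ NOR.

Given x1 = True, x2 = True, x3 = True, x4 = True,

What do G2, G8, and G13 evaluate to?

G2 = False, G8 = False, G13 = False

G2 = x4 NOR x2 = True NOR True = False
G8 = NOT x1 = NOT True = False
G12 = NOT x2 = NOT True = False
G13 = x2 XNOR G12 = True XNOR False = False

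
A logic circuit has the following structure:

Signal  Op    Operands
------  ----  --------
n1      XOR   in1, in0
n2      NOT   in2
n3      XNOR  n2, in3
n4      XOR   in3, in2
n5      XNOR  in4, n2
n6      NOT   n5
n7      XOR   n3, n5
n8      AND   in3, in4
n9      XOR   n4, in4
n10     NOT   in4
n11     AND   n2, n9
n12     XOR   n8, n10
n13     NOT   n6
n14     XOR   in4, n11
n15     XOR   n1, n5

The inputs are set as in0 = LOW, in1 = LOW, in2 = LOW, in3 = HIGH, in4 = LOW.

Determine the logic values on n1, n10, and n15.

n1 = in1 XOR in0 = LOW XOR LOW = LOW
n2 = NOT in2 = NOT LOW = HIGH
n5 = in4 XNOR n2 = LOW XNOR HIGH = LOW
n10 = NOT in4 = NOT LOW = HIGH
n15 = n1 XOR n5 = LOW XOR LOW = LOW

n1 = LOW, n10 = HIGH, n15 = LOW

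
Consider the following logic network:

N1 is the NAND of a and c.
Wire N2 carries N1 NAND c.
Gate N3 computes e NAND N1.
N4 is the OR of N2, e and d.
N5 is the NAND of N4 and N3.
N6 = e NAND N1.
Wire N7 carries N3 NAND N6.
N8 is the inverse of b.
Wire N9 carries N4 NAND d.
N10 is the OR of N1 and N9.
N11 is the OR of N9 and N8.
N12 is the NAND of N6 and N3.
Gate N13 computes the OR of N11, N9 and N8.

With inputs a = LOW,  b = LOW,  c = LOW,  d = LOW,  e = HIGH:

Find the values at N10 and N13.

N10 = HIGH, N13 = HIGH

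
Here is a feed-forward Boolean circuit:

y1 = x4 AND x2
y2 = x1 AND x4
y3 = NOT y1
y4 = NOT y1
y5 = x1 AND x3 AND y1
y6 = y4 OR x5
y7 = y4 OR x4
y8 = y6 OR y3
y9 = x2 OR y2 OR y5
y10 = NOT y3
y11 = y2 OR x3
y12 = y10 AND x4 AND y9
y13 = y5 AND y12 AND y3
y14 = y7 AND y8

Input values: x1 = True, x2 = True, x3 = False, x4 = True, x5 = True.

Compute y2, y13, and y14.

y2 = True, y13 = False, y14 = True

y1 = x4 AND x2 = True AND True = True
y2 = x1 AND x4 = True AND True = True
y3 = NOT y1 = NOT True = False
y4 = NOT y1 = NOT True = False
y5 = x1 AND x3 AND y1 = True AND False AND True = False
y6 = y4 OR x5 = False OR True = True
y7 = y4 OR x4 = False OR True = True
y8 = y6 OR y3 = True OR False = True
y9 = x2 OR y2 OR y5 = True OR True OR False = True
y10 = NOT y3 = NOT False = True
y12 = y10 AND x4 AND y9 = True AND True AND True = True
y13 = y5 AND y12 AND y3 = False AND True AND False = False
y14 = y7 AND y8 = True AND True = True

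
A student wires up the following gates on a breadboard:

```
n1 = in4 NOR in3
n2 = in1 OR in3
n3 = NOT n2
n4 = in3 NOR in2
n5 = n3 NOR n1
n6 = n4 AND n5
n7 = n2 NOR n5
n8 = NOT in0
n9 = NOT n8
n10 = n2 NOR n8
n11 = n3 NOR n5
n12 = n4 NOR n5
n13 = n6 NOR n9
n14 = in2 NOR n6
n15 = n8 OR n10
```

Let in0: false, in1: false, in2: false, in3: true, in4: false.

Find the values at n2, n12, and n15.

n1 = in4 NOR in3 = false NOR true = false
n2 = in1 OR in3 = false OR true = true
n3 = NOT n2 = NOT true = false
n4 = in3 NOR in2 = true NOR false = false
n5 = n3 NOR n1 = false NOR false = true
n8 = NOT in0 = NOT false = true
n10 = n2 NOR n8 = true NOR true = false
n12 = n4 NOR n5 = false NOR true = false
n15 = n8 OR n10 = true OR false = true

n2 = true, n12 = false, n15 = true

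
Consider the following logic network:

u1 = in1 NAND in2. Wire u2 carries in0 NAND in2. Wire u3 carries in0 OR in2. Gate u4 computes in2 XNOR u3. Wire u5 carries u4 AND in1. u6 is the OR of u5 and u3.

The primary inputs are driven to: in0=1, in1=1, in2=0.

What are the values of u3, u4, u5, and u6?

u3 = in0 OR in2 = 1 OR 0 = 1
u4 = in2 XNOR u3 = 0 XNOR 1 = 0
u5 = u4 AND in1 = 0 AND 1 = 0
u6 = u5 OR u3 = 0 OR 1 = 1

u3 = 1  u4 = 0  u5 = 0  u6 = 1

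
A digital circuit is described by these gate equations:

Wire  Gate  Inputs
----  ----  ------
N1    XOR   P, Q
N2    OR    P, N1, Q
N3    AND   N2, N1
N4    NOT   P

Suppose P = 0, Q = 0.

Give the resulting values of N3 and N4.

N1 = P XOR Q = 0 XOR 0 = 0
N2 = P OR N1 OR Q = 0 OR 0 OR 0 = 0
N3 = N2 AND N1 = 0 AND 0 = 0
N4 = NOT P = NOT 0 = 1

N3 = 0; N4 = 1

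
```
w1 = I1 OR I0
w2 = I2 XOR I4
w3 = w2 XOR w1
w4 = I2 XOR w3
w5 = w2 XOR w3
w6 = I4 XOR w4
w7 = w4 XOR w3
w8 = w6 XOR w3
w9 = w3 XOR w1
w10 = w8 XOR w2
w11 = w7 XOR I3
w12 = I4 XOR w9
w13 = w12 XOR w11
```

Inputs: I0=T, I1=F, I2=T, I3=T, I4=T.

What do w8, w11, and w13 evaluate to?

w8 = F, w11 = F, w13 = T

w1 = I1 OR I0 = F OR T = T
w2 = I2 XOR I4 = T XOR T = F
w3 = w2 XOR w1 = F XOR T = T
w4 = I2 XOR w3 = T XOR T = F
w6 = I4 XOR w4 = T XOR F = T
w7 = w4 XOR w3 = F XOR T = T
w8 = w6 XOR w3 = T XOR T = F
w9 = w3 XOR w1 = T XOR T = F
w11 = w7 XOR I3 = T XOR T = F
w12 = I4 XOR w9 = T XOR F = T
w13 = w12 XOR w11 = T XOR F = T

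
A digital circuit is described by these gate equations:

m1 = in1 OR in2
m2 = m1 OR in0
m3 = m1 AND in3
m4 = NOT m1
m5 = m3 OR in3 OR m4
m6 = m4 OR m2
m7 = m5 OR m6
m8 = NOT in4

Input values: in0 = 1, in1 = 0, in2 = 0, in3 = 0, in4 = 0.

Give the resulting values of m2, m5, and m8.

m2 = 1  m5 = 1  m8 = 1

m1 = in1 OR in2 = 0 OR 0 = 0
m2 = m1 OR in0 = 0 OR 1 = 1
m3 = m1 AND in3 = 0 AND 0 = 0
m4 = NOT m1 = NOT 0 = 1
m5 = m3 OR in3 OR m4 = 0 OR 0 OR 1 = 1
m8 = NOT in4 = NOT 0 = 1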